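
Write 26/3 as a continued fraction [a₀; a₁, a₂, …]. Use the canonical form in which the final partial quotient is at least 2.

[8; 1, 2]

26 ÷ 3 → quotient 8, remainder 2
3 ÷ 2 → quotient 1, remainder 1
2 ÷ 1 → quotient 2, remainder 0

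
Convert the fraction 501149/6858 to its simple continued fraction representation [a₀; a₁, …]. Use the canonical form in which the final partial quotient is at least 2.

[73; 13, 3, 6, 3, 1, 2, 2]

Repeatedly divide and take the remainder:
⌊501149/6858⌋ = 73, remainder 515
⌊6858/515⌋ = 13, remainder 163
⌊515/163⌋ = 3, remainder 26
⌊163/26⌋ = 6, remainder 7
⌊26/7⌋ = 3, remainder 5
⌊7/5⌋ = 1, remainder 2
⌊5/2⌋ = 2, remainder 1
⌊2/1⌋ = 2, remainder 0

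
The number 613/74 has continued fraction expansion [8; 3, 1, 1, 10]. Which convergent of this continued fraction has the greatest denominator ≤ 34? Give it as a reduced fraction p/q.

List convergents until the denominator exceeds the bound:
a_0 = 8: 8/1  (≤ bound)
a_1 = 3: 25/3  (≤ bound)
a_2 = 1: 33/4  (≤ bound)
a_3 = 1: 58/7  (≤ bound)
a_4 = 10: 613/74  (> 34, stop)

58/7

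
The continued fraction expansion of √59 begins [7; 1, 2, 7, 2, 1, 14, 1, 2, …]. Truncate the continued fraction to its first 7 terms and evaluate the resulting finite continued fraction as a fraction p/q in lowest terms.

Start with 14.
1 + 1/(14/1) = 1 + 1/14 = 15/14
2 + 1/(15/14) = 2 + 14/15 = 44/15
7 + 1/(44/15) = 7 + 15/44 = 323/44
2 + 1/(323/44) = 2 + 44/323 = 690/323
1 + 1/(690/323) = 1 + 323/690 = 1013/690
7 + 1/(1013/690) = 7 + 690/1013 = 7781/1013

7781/1013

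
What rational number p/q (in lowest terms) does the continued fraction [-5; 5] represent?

Start with 5.
-5 + 1/(5/1) = -5 + 1/5 = -24/5

-24/5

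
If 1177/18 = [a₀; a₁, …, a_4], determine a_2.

Apply division with remainder until the remainder is 0:
⌊1177/18⌋ = 65, remainder 7
⌊18/7⌋ = 2, remainder 4
⌊7/4⌋ = 1, remainder 3

1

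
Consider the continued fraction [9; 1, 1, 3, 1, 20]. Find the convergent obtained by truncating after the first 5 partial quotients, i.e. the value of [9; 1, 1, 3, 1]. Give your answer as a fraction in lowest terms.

a_0 = 9: 9/1
a_1 = 1: 10/1
a_2 = 1: 19/2
a_3 = 3: 67/7
a_4 = 1: 86/9

86/9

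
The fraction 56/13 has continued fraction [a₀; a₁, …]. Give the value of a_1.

Run the Euclidean algorithm, recording each quotient:
⌊56/13⌋ = 4, remainder 4
⌊13/4⌋ = 3, remainder 1

3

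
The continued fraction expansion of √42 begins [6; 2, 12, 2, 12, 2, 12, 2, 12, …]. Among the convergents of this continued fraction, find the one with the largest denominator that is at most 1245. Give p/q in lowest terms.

4206/649

List convergents until the denominator exceeds the bound:
a_0 = 6: 6/1  (≤ bound)
a_1 = 2: 13/2  (≤ bound)
a_2 = 12: 162/25  (≤ bound)
a_3 = 2: 337/52  (≤ bound)
a_4 = 12: 4206/649  (≤ bound)
a_5 = 2: 8749/1350  (> 1245, stop)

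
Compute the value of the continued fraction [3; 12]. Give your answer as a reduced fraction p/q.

Start with 12.
3 + 1/(12/1) = 3 + 1/12 = 37/12

37/12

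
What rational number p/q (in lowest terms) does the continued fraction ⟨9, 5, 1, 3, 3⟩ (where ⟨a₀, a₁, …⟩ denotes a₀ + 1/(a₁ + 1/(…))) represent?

Collapse the nested fraction from the inside out:
Start with 3.
3 + 1/(3/1) = 3 + 1/3 = 10/3
1 + 1/(10/3) = 1 + 3/10 = 13/10
5 + 1/(13/10) = 5 + 10/13 = 75/13
9 + 1/(75/13) = 9 + 13/75 = 688/75

688/75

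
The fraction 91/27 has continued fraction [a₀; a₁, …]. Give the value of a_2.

1

Apply division with remainder until the remainder is 0:
⌊91/27⌋ = 3, remainder 10
⌊27/10⌋ = 2, remainder 7
⌊10/7⌋ = 1, remainder 3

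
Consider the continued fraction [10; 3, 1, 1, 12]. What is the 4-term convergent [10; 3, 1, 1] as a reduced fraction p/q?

Starting at the tail and folding back:
Start with 1.
1 + 1/(1/1) = 1 + 1/1 = 2/1
3 + 1/(2/1) = 3 + 1/2 = 7/2
10 + 1/(7/2) = 10 + 2/7 = 72/7

72/7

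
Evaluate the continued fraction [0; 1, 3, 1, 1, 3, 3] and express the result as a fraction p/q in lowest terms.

Build up convergents one term at a time:
a_0 = 0: 0/1
a_1 = 1: 1/1
a_2 = 3: 3/4
a_3 = 1: 4/5
a_4 = 1: 7/9
a_5 = 3: 25/32
a_6 = 3: 82/105

82/105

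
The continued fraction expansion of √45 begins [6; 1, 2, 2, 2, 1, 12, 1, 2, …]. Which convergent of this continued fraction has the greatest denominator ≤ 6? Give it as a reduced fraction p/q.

20/3

a_0 = 6: 6/1  (≤ bound)
a_1 = 1: 7/1  (≤ bound)
a_2 = 2: 20/3  (≤ bound)
a_3 = 2: 47/7  (> 6, stop)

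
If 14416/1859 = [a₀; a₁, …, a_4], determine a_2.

3

Run the Euclidean algorithm, recording each quotient:
14416 ÷ 1859 → quotient 7, remainder 1403
1859 ÷ 1403 → quotient 1, remainder 456
1403 ÷ 456 → quotient 3, remainder 35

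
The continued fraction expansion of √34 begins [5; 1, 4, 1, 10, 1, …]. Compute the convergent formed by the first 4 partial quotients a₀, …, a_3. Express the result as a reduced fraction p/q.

35/6

Start with 1.
4 + 1/(1/1) = 4 + 1/1 = 5/1
1 + 1/(5/1) = 1 + 1/5 = 6/5
5 + 1/(6/5) = 5 + 5/6 = 35/6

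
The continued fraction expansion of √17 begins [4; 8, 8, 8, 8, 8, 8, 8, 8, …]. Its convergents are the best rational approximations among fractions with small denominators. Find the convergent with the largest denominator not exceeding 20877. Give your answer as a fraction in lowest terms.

17684/4289

a_0 = 4: 4/1  (≤ bound)
a_1 = 8: 33/8  (≤ bound)
a_2 = 8: 268/65  (≤ bound)
a_3 = 8: 2177/528  (≤ bound)
a_4 = 8: 17684/4289  (≤ bound)
a_5 = 8: 143649/34840  (> 20877, stop)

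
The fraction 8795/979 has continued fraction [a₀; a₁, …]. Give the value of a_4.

⌊8795/979⌋ = 8, remainder 963
⌊979/963⌋ = 1, remainder 16
⌊963/16⌋ = 60, remainder 3
⌊16/3⌋ = 5, remainder 1
⌊3/1⌋ = 3, remainder 0

3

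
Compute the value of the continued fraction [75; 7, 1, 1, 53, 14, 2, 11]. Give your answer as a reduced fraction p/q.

Start with 11.
2 + 1/(11/1) = 2 + 1/11 = 23/11
14 + 1/(23/11) = 14 + 11/23 = 333/23
53 + 1/(333/23) = 53 + 23/333 = 17672/333
1 + 1/(17672/333) = 1 + 333/17672 = 18005/17672
1 + 1/(18005/17672) = 1 + 17672/18005 = 35677/18005
7 + 1/(35677/18005) = 7 + 18005/35677 = 267744/35677
75 + 1/(267744/35677) = 75 + 35677/267744 = 20116477/267744

20116477/267744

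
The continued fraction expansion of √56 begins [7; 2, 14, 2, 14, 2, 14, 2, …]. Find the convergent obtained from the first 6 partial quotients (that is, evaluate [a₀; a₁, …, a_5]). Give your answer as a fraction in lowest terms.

13455/1798

a_0 = 7: 7/1
a_1 = 2: 15/2
a_2 = 14: 217/29
a_3 = 2: 449/60
a_4 = 14: 6503/869
a_5 = 2: 13455/1798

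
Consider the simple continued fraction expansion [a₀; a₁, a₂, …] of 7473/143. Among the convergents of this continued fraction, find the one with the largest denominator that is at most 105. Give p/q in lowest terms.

a_0 = 52: 52/1  (≤ bound)
a_1 = 3: 157/3  (≤ bound)
a_2 = 1: 209/4  (≤ bound)
a_3 = 6: 1411/27  (≤ bound)
a_4 = 2: 3031/58  (≤ bound)
a_5 = 2: 7473/143  (> 105, stop)

3031/58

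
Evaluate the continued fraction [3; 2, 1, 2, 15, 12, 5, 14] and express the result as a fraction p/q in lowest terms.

361307/107086

Start with 14.
5 + 1/(14/1) = 5 + 1/14 = 71/14
12 + 1/(71/14) = 12 + 14/71 = 866/71
15 + 1/(866/71) = 15 + 71/866 = 13061/866
2 + 1/(13061/866) = 2 + 866/13061 = 26988/13061
1 + 1/(26988/13061) = 1 + 13061/26988 = 40049/26988
2 + 1/(40049/26988) = 2 + 26988/40049 = 107086/40049
3 + 1/(107086/40049) = 3 + 40049/107086 = 361307/107086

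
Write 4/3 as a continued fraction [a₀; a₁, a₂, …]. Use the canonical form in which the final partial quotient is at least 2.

[1; 3]

4 ÷ 3 → quotient 1, remainder 1
3 ÷ 1 → quotient 3, remainder 0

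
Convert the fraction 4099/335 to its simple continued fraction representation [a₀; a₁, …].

[12; 4, 4, 6, 3]

⌊4099/335⌋ = 12, remainder 79
⌊335/79⌋ = 4, remainder 19
⌊79/19⌋ = 4, remainder 3
⌊19/3⌋ = 6, remainder 1
⌊3/1⌋ = 3, remainder 0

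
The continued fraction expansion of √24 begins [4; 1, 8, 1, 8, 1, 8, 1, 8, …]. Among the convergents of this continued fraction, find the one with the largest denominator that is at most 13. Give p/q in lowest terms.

49/10

List convergents until the denominator exceeds the bound:
a_0 = 4: 4/1  (≤ bound)
a_1 = 1: 5/1  (≤ bound)
a_2 = 8: 44/9  (≤ bound)
a_3 = 1: 49/10  (≤ bound)
a_4 = 8: 436/89  (> 13, stop)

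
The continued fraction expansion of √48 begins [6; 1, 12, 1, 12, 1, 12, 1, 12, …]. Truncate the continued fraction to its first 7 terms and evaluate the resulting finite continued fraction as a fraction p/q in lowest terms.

Start with 12.
1 + 1/(12/1) = 1 + 1/12 = 13/12
12 + 1/(13/12) = 12 + 12/13 = 168/13
1 + 1/(168/13) = 1 + 13/168 = 181/168
12 + 1/(181/168) = 12 + 168/181 = 2340/181
1 + 1/(2340/181) = 1 + 181/2340 = 2521/2340
6 + 1/(2521/2340) = 6 + 2340/2521 = 17466/2521

17466/2521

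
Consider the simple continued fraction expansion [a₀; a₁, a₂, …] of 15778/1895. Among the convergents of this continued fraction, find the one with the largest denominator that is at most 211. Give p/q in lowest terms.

List convergents until the denominator exceeds the bound:
a_0 = 8: 8/1  (≤ bound)
a_1 = 3: 25/3  (≤ bound)
a_2 = 15: 383/46  (≤ bound)
a_3 = 13: 5004/601  (> 211, stop)

383/46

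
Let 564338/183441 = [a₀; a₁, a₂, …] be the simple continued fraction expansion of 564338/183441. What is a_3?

4

⌊564338/183441⌋ = 3, remainder 14015
⌊183441/14015⌋ = 13, remainder 1246
⌊14015/1246⌋ = 11, remainder 309
⌊1246/309⌋ = 4, remainder 10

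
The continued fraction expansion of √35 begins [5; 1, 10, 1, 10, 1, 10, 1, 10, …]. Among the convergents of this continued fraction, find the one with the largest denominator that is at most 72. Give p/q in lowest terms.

a_0 = 5: 5/1  (≤ bound)
a_1 = 1: 6/1  (≤ bound)
a_2 = 10: 65/11  (≤ bound)
a_3 = 1: 71/12  (≤ bound)
a_4 = 10: 775/131  (> 72, stop)

71/12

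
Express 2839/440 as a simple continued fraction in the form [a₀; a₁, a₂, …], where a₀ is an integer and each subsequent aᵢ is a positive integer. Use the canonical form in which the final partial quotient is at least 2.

[6; 2, 4, 1, 2, 1, 4, 2]

Apply division with remainder until the remainder is 0:
2839 = 6·440 + 199, so a_0 = 6
440 = 2·199 + 42, so a_1 = 2
199 = 4·42 + 31, so a_2 = 4
42 = 1·31 + 11, so a_3 = 1
31 = 2·11 + 9, so a_4 = 2
11 = 1·9 + 2, so a_5 = 1
9 = 4·2 + 1, so a_6 = 4
2 = 2·1 + 0, so a_7 = 2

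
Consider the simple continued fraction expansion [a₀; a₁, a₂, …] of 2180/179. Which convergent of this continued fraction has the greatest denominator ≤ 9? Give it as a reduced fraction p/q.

73/6

a_0 = 12: 12/1  (≤ bound)
a_1 = 5: 61/5  (≤ bound)
a_2 = 1: 73/6  (≤ bound)
a_3 = 1: 134/11  (> 9, stop)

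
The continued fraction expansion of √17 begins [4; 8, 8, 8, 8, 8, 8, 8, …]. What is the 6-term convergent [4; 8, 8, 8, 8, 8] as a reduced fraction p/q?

143649/34840

a_0 = 4: 4/1
a_1 = 8: 33/8
a_2 = 8: 268/65
a_3 = 8: 2177/528
a_4 = 8: 17684/4289
a_5 = 8: 143649/34840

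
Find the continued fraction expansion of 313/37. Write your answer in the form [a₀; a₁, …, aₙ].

[8; 2, 5, 1, 2]

Repeatedly divide and take the remainder:
⌊313/37⌋ = 8, remainder 17
⌊37/17⌋ = 2, remainder 3
⌊17/3⌋ = 5, remainder 2
⌊3/2⌋ = 1, remainder 1
⌊2/1⌋ = 2, remainder 0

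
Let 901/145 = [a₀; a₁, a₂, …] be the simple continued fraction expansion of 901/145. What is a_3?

2

901 = 6·145 + 31, so a_0 = 6
145 = 4·31 + 21, so a_1 = 4
31 = 1·21 + 10, so a_2 = 1
21 = 2·10 + 1, so a_3 = 2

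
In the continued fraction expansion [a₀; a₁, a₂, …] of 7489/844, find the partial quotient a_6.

11

⌊7489/844⌋ = 8, remainder 737
⌊844/737⌋ = 1, remainder 107
⌊737/107⌋ = 6, remainder 95
⌊107/95⌋ = 1, remainder 12
⌊95/12⌋ = 7, remainder 11
⌊12/11⌋ = 1, remainder 1
⌊11/1⌋ = 11, remainder 0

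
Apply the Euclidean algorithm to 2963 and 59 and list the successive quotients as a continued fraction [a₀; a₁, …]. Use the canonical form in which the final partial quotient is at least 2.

Apply division with remainder until the remainder is 0:
2963 ÷ 59 → quotient 50, remainder 13
59 ÷ 13 → quotient 4, remainder 7
13 ÷ 7 → quotient 1, remainder 6
7 ÷ 6 → quotient 1, remainder 1
6 ÷ 1 → quotient 6, remainder 0

[50; 4, 1, 1, 6]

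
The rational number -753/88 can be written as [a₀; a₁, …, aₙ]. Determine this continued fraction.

-753 ÷ 88 → quotient -9, remainder 39
88 ÷ 39 → quotient 2, remainder 10
39 ÷ 10 → quotient 3, remainder 9
10 ÷ 9 → quotient 1, remainder 1
9 ÷ 1 → quotient 9, remainder 0

[-9; 2, 3, 1, 9]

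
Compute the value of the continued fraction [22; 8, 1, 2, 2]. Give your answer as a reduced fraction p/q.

a_0 = 22: 22/1
a_1 = 8: 177/8
a_2 = 1: 199/9
a_3 = 2: 575/26
a_4 = 2: 1349/61

1349/61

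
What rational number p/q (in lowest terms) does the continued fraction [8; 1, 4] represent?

44/5

Start with 4.
1 + 1/(4/1) = 1 + 1/4 = 5/4
8 + 1/(5/4) = 8 + 4/5 = 44/5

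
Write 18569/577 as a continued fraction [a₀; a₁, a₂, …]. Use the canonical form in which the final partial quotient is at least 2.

[32; 5, 2, 52]

Apply division with remainder until the remainder is 0:
18569 ÷ 577 → quotient 32, remainder 105
577 ÷ 105 → quotient 5, remainder 52
105 ÷ 52 → quotient 2, remainder 1
52 ÷ 1 → quotient 52, remainder 0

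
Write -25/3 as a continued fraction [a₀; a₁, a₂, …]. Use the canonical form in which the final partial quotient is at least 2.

-25 ÷ 3 → quotient -9, remainder 2
3 ÷ 2 → quotient 1, remainder 1
2 ÷ 1 → quotient 2, remainder 0

[-9; 1, 2]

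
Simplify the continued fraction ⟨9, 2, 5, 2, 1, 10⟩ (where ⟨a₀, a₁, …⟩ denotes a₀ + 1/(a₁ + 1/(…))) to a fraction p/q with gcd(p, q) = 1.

3537/374

a_0 = 9: 9/1
a_1 = 2: 19/2
a_2 = 5: 104/11
a_3 = 2: 227/24
a_4 = 1: 331/35
a_5 = 10: 3537/374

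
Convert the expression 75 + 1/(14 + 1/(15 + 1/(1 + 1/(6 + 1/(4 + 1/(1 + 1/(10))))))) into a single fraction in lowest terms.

Use the convergent recurrence hₖ = aₖ·hₖ₋₁ + hₖ₋₂ (and likewise for the denominators kₖ):
a_0 = 75: 75/1
a_1 = 14: 1051/14
a_2 = 15: 15840/211
a_3 = 1: 16891/225
a_4 = 6: 117186/1561
a_5 = 4: 485635/6469
a_6 = 1: 602821/8030
a_7 = 10: 6513845/86769

6513845/86769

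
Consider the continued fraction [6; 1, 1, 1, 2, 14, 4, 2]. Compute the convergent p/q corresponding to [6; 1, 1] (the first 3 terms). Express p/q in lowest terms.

a_0 = 6: 6/1
a_1 = 1: 7/1
a_2 = 1: 13/2

13/2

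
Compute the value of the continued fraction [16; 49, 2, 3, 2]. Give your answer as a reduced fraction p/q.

Start with 2.
3 + 1/(2/1) = 3 + 1/2 = 7/2
2 + 1/(7/2) = 2 + 2/7 = 16/7
49 + 1/(16/7) = 49 + 7/16 = 791/16
16 + 1/(791/16) = 16 + 16/791 = 12672/791

12672/791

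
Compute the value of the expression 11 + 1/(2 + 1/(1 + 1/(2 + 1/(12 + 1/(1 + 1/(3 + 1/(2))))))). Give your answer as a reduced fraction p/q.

10771/947

Build up convergents one term at a time:
a_0 = 11: 11/1
a_1 = 2: 23/2
a_2 = 1: 34/3
a_3 = 2: 91/8
a_4 = 12: 1126/99
a_5 = 1: 1217/107
a_6 = 3: 4777/420
a_7 = 2: 10771/947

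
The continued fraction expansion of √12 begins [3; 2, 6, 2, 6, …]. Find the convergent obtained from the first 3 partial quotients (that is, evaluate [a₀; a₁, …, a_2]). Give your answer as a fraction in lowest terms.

45/13

Start with 6.
2 + 1/(6/1) = 2 + 1/6 = 13/6
3 + 1/(13/6) = 3 + 6/13 = 45/13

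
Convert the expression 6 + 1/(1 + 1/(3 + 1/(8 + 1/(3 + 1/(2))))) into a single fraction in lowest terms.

Use the convergent recurrence hₖ = aₖ·hₖ₋₁ + hₖ₋₂ (and likewise for the denominators kₖ):
a_0 = 6: 6/1
a_1 = 1: 7/1
a_2 = 3: 27/4
a_3 = 8: 223/33
a_4 = 3: 696/103
a_5 = 2: 1615/239

1615/239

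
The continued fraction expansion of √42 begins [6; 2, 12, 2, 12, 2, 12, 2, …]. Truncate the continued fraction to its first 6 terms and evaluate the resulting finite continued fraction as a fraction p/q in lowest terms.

8749/1350

Start with 2.
12 + 1/(2/1) = 12 + 1/2 = 25/2
2 + 1/(25/2) = 2 + 2/25 = 52/25
12 + 1/(52/25) = 12 + 25/52 = 649/52
2 + 1/(649/52) = 2 + 52/649 = 1350/649
6 + 1/(1350/649) = 6 + 649/1350 = 8749/1350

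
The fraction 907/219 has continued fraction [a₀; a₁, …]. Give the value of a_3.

2

Repeatedly divide and take the remainder:
907 ÷ 219 → quotient 4, remainder 31
219 ÷ 31 → quotient 7, remainder 2
31 ÷ 2 → quotient 15, remainder 1
2 ÷ 1 → quotient 2, remainder 0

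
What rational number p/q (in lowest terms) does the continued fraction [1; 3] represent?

4/3

a_0 = 1: 1/1
a_1 = 3: 4/3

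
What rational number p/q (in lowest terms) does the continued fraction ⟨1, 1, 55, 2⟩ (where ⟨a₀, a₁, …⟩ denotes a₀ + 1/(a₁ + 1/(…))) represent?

Starting at the tail and folding back:
Start with 2.
55 + 1/(2/1) = 55 + 1/2 = 111/2
1 + 1/(111/2) = 1 + 2/111 = 113/111
1 + 1/(113/111) = 1 + 111/113 = 224/113

224/113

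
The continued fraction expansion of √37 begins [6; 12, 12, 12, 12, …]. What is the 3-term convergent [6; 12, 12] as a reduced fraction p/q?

Compute successive convergents:
a_0 = 6: 6/1
a_1 = 12: 73/12
a_2 = 12: 882/145

882/145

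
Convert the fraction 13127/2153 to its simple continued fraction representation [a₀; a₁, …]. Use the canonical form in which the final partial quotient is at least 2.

[6; 10, 3, 3, 6, 1, 2]

⌊13127/2153⌋ = 6, remainder 209
⌊2153/209⌋ = 10, remainder 63
⌊209/63⌋ = 3, remainder 20
⌊63/20⌋ = 3, remainder 3
⌊20/3⌋ = 6, remainder 2
⌊3/2⌋ = 1, remainder 1
⌊2/1⌋ = 2, remainder 0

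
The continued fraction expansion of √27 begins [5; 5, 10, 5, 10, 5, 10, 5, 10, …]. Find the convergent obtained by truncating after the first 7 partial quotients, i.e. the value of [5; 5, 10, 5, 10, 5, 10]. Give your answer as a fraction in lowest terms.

716035/137801

Starting at the tail and folding back:
Start with 10.
5 + 1/(10/1) = 5 + 1/10 = 51/10
10 + 1/(51/10) = 10 + 10/51 = 520/51
5 + 1/(520/51) = 5 + 51/520 = 2651/520
10 + 1/(2651/520) = 10 + 520/2651 = 27030/2651
5 + 1/(27030/2651) = 5 + 2651/27030 = 137801/27030
5 + 1/(137801/27030) = 5 + 27030/137801 = 716035/137801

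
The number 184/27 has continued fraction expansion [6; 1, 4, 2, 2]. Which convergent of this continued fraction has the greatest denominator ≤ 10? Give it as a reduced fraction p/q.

a_0 = 6: 6/1  (≤ bound)
a_1 = 1: 7/1  (≤ bound)
a_2 = 4: 34/5  (≤ bound)
a_3 = 2: 75/11  (> 10, stop)

34/5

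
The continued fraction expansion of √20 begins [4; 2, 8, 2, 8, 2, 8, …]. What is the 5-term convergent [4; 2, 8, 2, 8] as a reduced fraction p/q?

1364/305

Build up convergents one term at a time:
a_0 = 4: 4/1
a_1 = 2: 9/2
a_2 = 8: 76/17
a_3 = 2: 161/36
a_4 = 8: 1364/305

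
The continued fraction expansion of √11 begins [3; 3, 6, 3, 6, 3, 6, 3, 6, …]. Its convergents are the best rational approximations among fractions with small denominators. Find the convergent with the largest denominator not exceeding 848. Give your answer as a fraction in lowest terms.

a_0 = 3: 3/1  (≤ bound)
a_1 = 3: 10/3  (≤ bound)
a_2 = 6: 63/19  (≤ bound)
a_3 = 3: 199/60  (≤ bound)
a_4 = 6: 1257/379  (≤ bound)
a_5 = 3: 3970/1197  (> 848, stop)

1257/379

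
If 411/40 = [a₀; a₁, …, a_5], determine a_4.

411 ÷ 40 → quotient 10, remainder 11
40 ÷ 11 → quotient 3, remainder 7
11 ÷ 7 → quotient 1, remainder 4
7 ÷ 4 → quotient 1, remainder 3
4 ÷ 3 → quotient 1, remainder 1

1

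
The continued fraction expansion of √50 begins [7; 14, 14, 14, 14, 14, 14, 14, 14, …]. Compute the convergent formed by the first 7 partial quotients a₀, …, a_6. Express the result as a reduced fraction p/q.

a_0 = 7: 7/1
a_1 = 14: 99/14
a_2 = 14: 1393/197
a_3 = 14: 19601/2772
a_4 = 14: 275807/39005
a_5 = 14: 3880899/548842
a_6 = 14: 54608393/7722793

54608393/7722793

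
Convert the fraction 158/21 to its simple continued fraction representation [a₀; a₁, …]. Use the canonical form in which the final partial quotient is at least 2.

[7; 1, 1, 10]

Repeatedly divide and take the remainder:
⌊158/21⌋ = 7, remainder 11
⌊21/11⌋ = 1, remainder 10
⌊11/10⌋ = 1, remainder 1
⌊10/1⌋ = 10, remainder 0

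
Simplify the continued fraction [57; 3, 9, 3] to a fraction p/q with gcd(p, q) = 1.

4987/87

Compute successive convergents:
a_0 = 57: 57/1
a_1 = 3: 172/3
a_2 = 9: 1605/28
a_3 = 3: 4987/87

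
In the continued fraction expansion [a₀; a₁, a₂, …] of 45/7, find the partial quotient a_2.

Repeatedly divide and take the remainder:
45 ÷ 7 → quotient 6, remainder 3
7 ÷ 3 → quotient 2, remainder 1
3 ÷ 1 → quotient 3, remainder 0

3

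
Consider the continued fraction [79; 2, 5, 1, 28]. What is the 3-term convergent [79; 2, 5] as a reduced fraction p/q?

874/11

Build up convergents one term at a time:
a_0 = 79: 79/1
a_1 = 2: 159/2
a_2 = 5: 874/11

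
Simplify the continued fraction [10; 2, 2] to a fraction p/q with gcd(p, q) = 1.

Start with 2.
2 + 1/(2/1) = 2 + 1/2 = 5/2
10 + 1/(5/2) = 10 + 2/5 = 52/5

52/5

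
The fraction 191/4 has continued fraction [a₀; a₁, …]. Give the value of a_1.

1

191 = 47·4 + 3, so a_0 = 47
4 = 1·3 + 1, so a_1 = 1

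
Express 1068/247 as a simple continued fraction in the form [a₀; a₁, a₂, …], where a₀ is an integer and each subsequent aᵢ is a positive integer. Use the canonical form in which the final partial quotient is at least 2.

1068 ÷ 247 → quotient 4, remainder 80
247 ÷ 80 → quotient 3, remainder 7
80 ÷ 7 → quotient 11, remainder 3
7 ÷ 3 → quotient 2, remainder 1
3 ÷ 1 → quotient 3, remainder 0

[4; 3, 11, 2, 3]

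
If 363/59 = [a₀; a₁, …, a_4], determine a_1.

363 ÷ 59 → quotient 6, remainder 9
59 ÷ 9 → quotient 6, remainder 5

6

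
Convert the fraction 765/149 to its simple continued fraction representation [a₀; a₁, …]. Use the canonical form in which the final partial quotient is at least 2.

765 = 5·149 + 20, so a_0 = 5
149 = 7·20 + 9, so a_1 = 7
20 = 2·9 + 2, so a_2 = 2
9 = 4·2 + 1, so a_3 = 4
2 = 2·1 + 0, so a_4 = 2

[5; 7, 2, 4, 2]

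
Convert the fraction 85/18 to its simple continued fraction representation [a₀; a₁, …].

Run the Euclidean algorithm, recording each quotient:
85 ÷ 18 → quotient 4, remainder 13
18 ÷ 13 → quotient 1, remainder 5
13 ÷ 5 → quotient 2, remainder 3
5 ÷ 3 → quotient 1, remainder 2
3 ÷ 2 → quotient 1, remainder 1
2 ÷ 1 → quotient 2, remainder 0

[4; 1, 2, 1, 1, 2]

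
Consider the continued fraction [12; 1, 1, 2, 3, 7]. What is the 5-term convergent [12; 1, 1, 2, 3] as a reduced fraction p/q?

214/17

Start with 3.
2 + 1/(3/1) = 2 + 1/3 = 7/3
1 + 1/(7/3) = 1 + 3/7 = 10/7
1 + 1/(10/7) = 1 + 7/10 = 17/10
12 + 1/(17/10) = 12 + 10/17 = 214/17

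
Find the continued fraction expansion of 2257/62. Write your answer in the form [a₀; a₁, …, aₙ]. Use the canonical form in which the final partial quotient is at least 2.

2257 = 36·62 + 25, so a_0 = 36
62 = 2·25 + 12, so a_1 = 2
25 = 2·12 + 1, so a_2 = 2
12 = 12·1 + 0, so a_3 = 12

[36; 2, 2, 12]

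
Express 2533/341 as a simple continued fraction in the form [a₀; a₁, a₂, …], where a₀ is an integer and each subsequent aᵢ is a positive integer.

2533 ÷ 341 → quotient 7, remainder 146
341 ÷ 146 → quotient 2, remainder 49
146 ÷ 49 → quotient 2, remainder 48
49 ÷ 48 → quotient 1, remainder 1
48 ÷ 1 → quotient 48, remainder 0

[7; 2, 2, 1, 48]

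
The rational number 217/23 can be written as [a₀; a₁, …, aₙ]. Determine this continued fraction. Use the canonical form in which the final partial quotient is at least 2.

[9; 2, 3, 3]

217 = 9·23 + 10, so a_0 = 9
23 = 2·10 + 3, so a_1 = 2
10 = 3·3 + 1, so a_2 = 3
3 = 3·1 + 0, so a_3 = 3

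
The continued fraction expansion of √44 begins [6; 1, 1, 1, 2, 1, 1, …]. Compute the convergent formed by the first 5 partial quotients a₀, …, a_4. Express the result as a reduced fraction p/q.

Compute successive convergents:
a_0 = 6: 6/1
a_1 = 1: 7/1
a_2 = 1: 13/2
a_3 = 1: 20/3
a_4 = 2: 53/8

53/8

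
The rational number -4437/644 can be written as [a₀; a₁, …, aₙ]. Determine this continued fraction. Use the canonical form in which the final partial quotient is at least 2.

⌊-4437/644⌋ = -7, remainder 71
⌊644/71⌋ = 9, remainder 5
⌊71/5⌋ = 14, remainder 1
⌊5/1⌋ = 5, remainder 0

[-7; 9, 14, 5]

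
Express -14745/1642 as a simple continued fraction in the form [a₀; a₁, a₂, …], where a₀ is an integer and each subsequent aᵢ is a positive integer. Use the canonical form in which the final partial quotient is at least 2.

Run the Euclidean algorithm, recording each quotient:
⌊-14745/1642⌋ = -9, remainder 33
⌊1642/33⌋ = 49, remainder 25
⌊33/25⌋ = 1, remainder 8
⌊25/8⌋ = 3, remainder 1
⌊8/1⌋ = 8, remainder 0

[-9; 49, 1, 3, 8]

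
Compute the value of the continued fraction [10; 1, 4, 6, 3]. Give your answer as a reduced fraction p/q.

1059/98

Use the convergent recurrence hₖ = aₖ·hₖ₋₁ + hₖ₋₂ (and likewise for the denominators kₖ):
a_0 = 10: 10/1
a_1 = 1: 11/1
a_2 = 4: 54/5
a_3 = 6: 335/31
a_4 = 3: 1059/98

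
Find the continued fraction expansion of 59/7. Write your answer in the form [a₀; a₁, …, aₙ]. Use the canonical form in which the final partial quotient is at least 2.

[8; 2, 3]

59 ÷ 7 → quotient 8, remainder 3
7 ÷ 3 → quotient 2, remainder 1
3 ÷ 1 → quotient 3, remainder 0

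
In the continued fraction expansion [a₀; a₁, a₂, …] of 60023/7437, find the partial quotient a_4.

Run the Euclidean algorithm, recording each quotient:
60023 = 8·7437 + 527, so a_0 = 8
7437 = 14·527 + 59, so a_1 = 14
527 = 8·59 + 55, so a_2 = 8
59 = 1·55 + 4, so a_3 = 1
55 = 13·4 + 3, so a_4 = 13

13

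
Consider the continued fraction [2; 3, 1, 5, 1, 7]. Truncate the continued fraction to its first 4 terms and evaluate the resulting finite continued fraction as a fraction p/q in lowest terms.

Collapse the nested fraction from the inside out:
Start with 5.
1 + 1/(5/1) = 1 + 1/5 = 6/5
3 + 1/(6/5) = 3 + 5/6 = 23/6
2 + 1/(23/6) = 2 + 6/23 = 52/23

52/23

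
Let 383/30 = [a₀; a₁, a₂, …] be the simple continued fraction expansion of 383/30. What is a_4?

⌊383/30⌋ = 12, remainder 23
⌊30/23⌋ = 1, remainder 7
⌊23/7⌋ = 3, remainder 2
⌊7/2⌋ = 3, remainder 1
⌊2/1⌋ = 2, remainder 0

2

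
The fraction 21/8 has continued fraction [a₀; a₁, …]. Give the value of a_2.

1

⌊21/8⌋ = 2, remainder 5
⌊8/5⌋ = 1, remainder 3
⌊5/3⌋ = 1, remainder 2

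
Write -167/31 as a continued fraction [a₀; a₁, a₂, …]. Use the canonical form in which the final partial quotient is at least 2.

[-6; 1, 1, 1, 1, 2, 2]

Apply division with remainder until the remainder is 0:
-167 = -6·31 + 19, so a_0 = -6
31 = 1·19 + 12, so a_1 = 1
19 = 1·12 + 7, so a_2 = 1
12 = 1·7 + 5, so a_3 = 1
7 = 1·5 + 2, so a_4 = 1
5 = 2·2 + 1, so a_5 = 2
2 = 2·1 + 0, so a_6 = 2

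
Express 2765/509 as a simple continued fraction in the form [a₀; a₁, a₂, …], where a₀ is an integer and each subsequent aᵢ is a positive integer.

[5; 2, 3, 5, 3, 4]

Run the Euclidean algorithm, recording each quotient:
2765 = 5·509 + 220, so a_0 = 5
509 = 2·220 + 69, so a_1 = 2
220 = 3·69 + 13, so a_2 = 3
69 = 5·13 + 4, so a_3 = 5
13 = 3·4 + 1, so a_4 = 3
4 = 4·1 + 0, so a_5 = 4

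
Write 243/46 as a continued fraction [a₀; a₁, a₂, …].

[5; 3, 1, 1, 6]

243 = 5·46 + 13, so a_0 = 5
46 = 3·13 + 7, so a_1 = 3
13 = 1·7 + 6, so a_2 = 1
7 = 1·6 + 1, so a_3 = 1
6 = 6·1 + 0, so a_4 = 6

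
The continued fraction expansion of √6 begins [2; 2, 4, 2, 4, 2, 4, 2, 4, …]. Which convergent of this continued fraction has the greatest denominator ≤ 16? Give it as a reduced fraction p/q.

22/9

a_0 = 2: 2/1  (≤ bound)
a_1 = 2: 5/2  (≤ bound)
a_2 = 4: 22/9  (≤ bound)
a_3 = 2: 49/20  (> 16, stop)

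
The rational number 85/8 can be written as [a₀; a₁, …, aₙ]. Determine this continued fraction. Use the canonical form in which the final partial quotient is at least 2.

⌊85/8⌋ = 10, remainder 5
⌊8/5⌋ = 1, remainder 3
⌊5/3⌋ = 1, remainder 2
⌊3/2⌋ = 1, remainder 1
⌊2/1⌋ = 2, remainder 0

[10; 1, 1, 1, 2]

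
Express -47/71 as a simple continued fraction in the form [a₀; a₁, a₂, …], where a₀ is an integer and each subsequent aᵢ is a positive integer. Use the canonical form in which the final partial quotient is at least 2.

-47 = -1·71 + 24, so a_0 = -1
71 = 2·24 + 23, so a_1 = 2
24 = 1·23 + 1, so a_2 = 1
23 = 23·1 + 0, so a_3 = 23

[-1; 2, 1, 23]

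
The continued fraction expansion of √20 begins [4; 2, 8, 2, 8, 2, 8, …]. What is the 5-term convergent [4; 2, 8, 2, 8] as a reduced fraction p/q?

1364/305

Start with 8.
2 + 1/(8/1) = 2 + 1/8 = 17/8
8 + 1/(17/8) = 8 + 8/17 = 144/17
2 + 1/(144/17) = 2 + 17/144 = 305/144
4 + 1/(305/144) = 4 + 144/305 = 1364/305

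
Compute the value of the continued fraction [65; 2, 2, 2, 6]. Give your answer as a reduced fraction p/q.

5037/77

Start with 6.
2 + 1/(6/1) = 2 + 1/6 = 13/6
2 + 1/(13/6) = 2 + 6/13 = 32/13
2 + 1/(32/13) = 2 + 13/32 = 77/32
65 + 1/(77/32) = 65 + 32/77 = 5037/77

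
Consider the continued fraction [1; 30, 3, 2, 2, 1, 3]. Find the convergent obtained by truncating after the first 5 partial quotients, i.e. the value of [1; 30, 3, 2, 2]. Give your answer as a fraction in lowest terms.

532/515

Starting at the tail and folding back:
Start with 2.
2 + 1/(2/1) = 2 + 1/2 = 5/2
3 + 1/(5/2) = 3 + 2/5 = 17/5
30 + 1/(17/5) = 30 + 5/17 = 515/17
1 + 1/(515/17) = 1 + 17/515 = 532/515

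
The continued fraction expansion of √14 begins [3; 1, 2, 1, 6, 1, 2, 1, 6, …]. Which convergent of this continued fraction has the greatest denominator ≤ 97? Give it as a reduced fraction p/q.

a_0 = 3: 3/1  (≤ bound)
a_1 = 1: 4/1  (≤ bound)
a_2 = 2: 11/3  (≤ bound)
a_3 = 1: 15/4  (≤ bound)
a_4 = 6: 101/27  (≤ bound)
a_5 = 1: 116/31  (≤ bound)
a_6 = 2: 333/89  (≤ bound)
a_7 = 1: 449/120  (> 97, stop)

333/89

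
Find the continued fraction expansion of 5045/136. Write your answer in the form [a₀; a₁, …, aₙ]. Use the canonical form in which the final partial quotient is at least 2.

5045 ÷ 136 → quotient 37, remainder 13
136 ÷ 13 → quotient 10, remainder 6
13 ÷ 6 → quotient 2, remainder 1
6 ÷ 1 → quotient 6, remainder 0

[37; 10, 2, 6]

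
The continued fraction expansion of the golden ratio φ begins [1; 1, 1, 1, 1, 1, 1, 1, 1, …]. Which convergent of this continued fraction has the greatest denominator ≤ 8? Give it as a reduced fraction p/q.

13/8

a_0 = 1: 1/1  (≤ bound)
a_1 = 1: 2/1  (≤ bound)
a_2 = 1: 3/2  (≤ bound)
a_3 = 1: 5/3  (≤ bound)
a_4 = 1: 8/5  (≤ bound)
a_5 = 1: 13/8  (≤ bound)
a_6 = 1: 21/13  (> 8, stop)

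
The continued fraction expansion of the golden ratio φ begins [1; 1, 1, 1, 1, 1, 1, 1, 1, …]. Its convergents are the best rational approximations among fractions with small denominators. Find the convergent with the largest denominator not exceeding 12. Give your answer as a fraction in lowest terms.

13/8

List convergents until the denominator exceeds the bound:
a_0 = 1: 1/1  (≤ bound)
a_1 = 1: 2/1  (≤ bound)
a_2 = 1: 3/2  (≤ bound)
a_3 = 1: 5/3  (≤ bound)
a_4 = 1: 8/5  (≤ bound)
a_5 = 1: 13/8  (≤ bound)
a_6 = 1: 21/13  (> 12, stop)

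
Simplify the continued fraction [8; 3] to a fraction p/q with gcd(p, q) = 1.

Start with 3.
8 + 1/(3/1) = 8 + 1/3 = 25/3

25/3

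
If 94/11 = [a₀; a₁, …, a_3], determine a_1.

Repeatedly divide and take the remainder:
94 ÷ 11 → quotient 8, remainder 6
11 ÷ 6 → quotient 1, remainder 5

1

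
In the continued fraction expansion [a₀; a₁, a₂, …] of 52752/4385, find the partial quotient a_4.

Apply division with remainder until the remainder is 0:
⌊52752/4385⌋ = 12, remainder 132
⌊4385/132⌋ = 33, remainder 29
⌊132/29⌋ = 4, remainder 16
⌊29/16⌋ = 1, remainder 13
⌊16/13⌋ = 1, remainder 3

1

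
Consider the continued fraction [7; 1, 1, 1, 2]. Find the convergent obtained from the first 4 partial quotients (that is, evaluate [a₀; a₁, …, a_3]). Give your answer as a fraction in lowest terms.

23/3

Use the convergent recurrence hₖ = aₖ·hₖ₋₁ + hₖ₋₂ (and likewise for the denominators kₖ):
a_0 = 7: 7/1
a_1 = 1: 8/1
a_2 = 1: 15/2
a_3 = 1: 23/3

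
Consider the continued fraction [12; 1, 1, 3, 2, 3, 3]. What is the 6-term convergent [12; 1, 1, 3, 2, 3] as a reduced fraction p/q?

691/55

Start with 3.
2 + 1/(3/1) = 2 + 1/3 = 7/3
3 + 1/(7/3) = 3 + 3/7 = 24/7
1 + 1/(24/7) = 1 + 7/24 = 31/24
1 + 1/(31/24) = 1 + 24/31 = 55/31
12 + 1/(55/31) = 12 + 31/55 = 691/55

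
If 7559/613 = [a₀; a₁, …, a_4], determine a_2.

7559 ÷ 613 → quotient 12, remainder 203
613 ÷ 203 → quotient 3, remainder 4
203 ÷ 4 → quotient 50, remainder 3

50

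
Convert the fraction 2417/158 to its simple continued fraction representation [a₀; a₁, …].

[15; 3, 2, 1, 3, 4]

2417 = 15·158 + 47, so a_0 = 15
158 = 3·47 + 17, so a_1 = 3
47 = 2·17 + 13, so a_2 = 2
17 = 1·13 + 4, so a_3 = 1
13 = 3·4 + 1, so a_4 = 3
4 = 4·1 + 0, so a_5 = 4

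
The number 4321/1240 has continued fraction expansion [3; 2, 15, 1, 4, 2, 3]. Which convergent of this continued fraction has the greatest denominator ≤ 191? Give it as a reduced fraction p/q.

568/163

a_0 = 3: 3/1  (≤ bound)
a_1 = 2: 7/2  (≤ bound)
a_2 = 15: 108/31  (≤ bound)
a_3 = 1: 115/33  (≤ bound)
a_4 = 4: 568/163  (≤ bound)
a_5 = 2: 1251/359  (> 191, stop)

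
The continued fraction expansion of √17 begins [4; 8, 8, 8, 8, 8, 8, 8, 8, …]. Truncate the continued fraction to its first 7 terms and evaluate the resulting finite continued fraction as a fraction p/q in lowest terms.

Start with 8.
8 + 1/(8/1) = 8 + 1/8 = 65/8
8 + 1/(65/8) = 8 + 8/65 = 528/65
8 + 1/(528/65) = 8 + 65/528 = 4289/528
8 + 1/(4289/528) = 8 + 528/4289 = 34840/4289
8 + 1/(34840/4289) = 8 + 4289/34840 = 283009/34840
4 + 1/(283009/34840) = 4 + 34840/283009 = 1166876/283009

1166876/283009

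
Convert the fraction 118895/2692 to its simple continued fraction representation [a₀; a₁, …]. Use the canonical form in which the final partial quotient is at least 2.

[44; 6, 44, 1, 2, 3]

118895 ÷ 2692 → quotient 44, remainder 447
2692 ÷ 447 → quotient 6, remainder 10
447 ÷ 10 → quotient 44, remainder 7
10 ÷ 7 → quotient 1, remainder 3
7 ÷ 3 → quotient 2, remainder 1
3 ÷ 1 → quotient 3, remainder 0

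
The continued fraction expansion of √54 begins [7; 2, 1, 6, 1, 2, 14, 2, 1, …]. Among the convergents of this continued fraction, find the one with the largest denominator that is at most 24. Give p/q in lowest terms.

List convergents until the denominator exceeds the bound:
a_0 = 7: 7/1  (≤ bound)
a_1 = 2: 15/2  (≤ bound)
a_2 = 1: 22/3  (≤ bound)
a_3 = 6: 147/20  (≤ bound)
a_4 = 1: 169/23  (≤ bound)
a_5 = 2: 485/66  (> 24, stop)

169/23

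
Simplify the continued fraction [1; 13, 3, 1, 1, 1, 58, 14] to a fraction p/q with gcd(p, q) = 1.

Start with 14.
58 + 1/(14/1) = 58 + 1/14 = 813/14
1 + 1/(813/14) = 1 + 14/813 = 827/813
1 + 1/(827/813) = 1 + 813/827 = 1640/827
1 + 1/(1640/827) = 1 + 827/1640 = 2467/1640
3 + 1/(2467/1640) = 3 + 1640/2467 = 9041/2467
13 + 1/(9041/2467) = 13 + 2467/9041 = 120000/9041
1 + 1/(120000/9041) = 1 + 9041/120000 = 129041/120000

129041/120000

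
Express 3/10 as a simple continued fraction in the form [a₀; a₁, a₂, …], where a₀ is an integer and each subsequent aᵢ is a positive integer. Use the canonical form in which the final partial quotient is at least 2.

3 = 0·10 + 3, so a_0 = 0
10 = 3·3 + 1, so a_1 = 3
3 = 3·1 + 0, so a_2 = 3

[0; 3, 3]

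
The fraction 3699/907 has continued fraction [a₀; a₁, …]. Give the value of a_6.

2

⌊3699/907⌋ = 4, remainder 71
⌊907/71⌋ = 12, remainder 55
⌊71/55⌋ = 1, remainder 16
⌊55/16⌋ = 3, remainder 7
⌊16/7⌋ = 2, remainder 2
⌊7/2⌋ = 3, remainder 1
⌊2/1⌋ = 2, remainder 0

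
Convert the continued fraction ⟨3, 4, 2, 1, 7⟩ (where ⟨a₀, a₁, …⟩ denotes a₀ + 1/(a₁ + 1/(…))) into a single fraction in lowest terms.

323/100

Start with 7.
1 + 1/(7/1) = 1 + 1/7 = 8/7
2 + 1/(8/7) = 2 + 7/8 = 23/8
4 + 1/(23/8) = 4 + 8/23 = 100/23
3 + 1/(100/23) = 3 + 23/100 = 323/100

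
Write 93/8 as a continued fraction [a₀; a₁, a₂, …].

93 ÷ 8 → quotient 11, remainder 5
8 ÷ 5 → quotient 1, remainder 3
5 ÷ 3 → quotient 1, remainder 2
3 ÷ 2 → quotient 1, remainder 1
2 ÷ 1 → quotient 2, remainder 0

[11; 1, 1, 1, 2]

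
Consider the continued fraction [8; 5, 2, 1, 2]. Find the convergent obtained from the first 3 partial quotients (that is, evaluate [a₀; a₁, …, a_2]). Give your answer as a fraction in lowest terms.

90/11

Start with 2.
5 + 1/(2/1) = 5 + 1/2 = 11/2
8 + 1/(11/2) = 8 + 2/11 = 90/11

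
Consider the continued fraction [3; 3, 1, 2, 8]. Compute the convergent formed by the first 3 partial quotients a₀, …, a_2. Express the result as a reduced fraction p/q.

Work from the innermost term outward:
Start with 1.
3 + 1/(1/1) = 3 + 1/1 = 4/1
3 + 1/(4/1) = 3 + 1/4 = 13/4

13/4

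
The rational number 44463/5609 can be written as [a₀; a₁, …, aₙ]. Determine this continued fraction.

[7; 1, 12, 1, 2, 2, 58]

44463 = 7·5609 + 5200, so a_0 = 7
5609 = 1·5200 + 409, so a_1 = 1
5200 = 12·409 + 292, so a_2 = 12
409 = 1·292 + 117, so a_3 = 1
292 = 2·117 + 58, so a_4 = 2
117 = 2·58 + 1, so a_5 = 2
58 = 58·1 + 0, so a_6 = 58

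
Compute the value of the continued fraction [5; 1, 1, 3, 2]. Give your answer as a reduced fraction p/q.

Start with 2.
3 + 1/(2/1) = 3 + 1/2 = 7/2
1 + 1/(7/2) = 1 + 2/7 = 9/7
1 + 1/(9/7) = 1 + 7/9 = 16/9
5 + 1/(16/9) = 5 + 9/16 = 89/16

89/16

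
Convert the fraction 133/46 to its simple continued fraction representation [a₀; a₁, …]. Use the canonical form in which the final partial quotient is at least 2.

[2; 1, 8, 5]

133 ÷ 46 → quotient 2, remainder 41
46 ÷ 41 → quotient 1, remainder 5
41 ÷ 5 → quotient 8, remainder 1
5 ÷ 1 → quotient 5, remainder 0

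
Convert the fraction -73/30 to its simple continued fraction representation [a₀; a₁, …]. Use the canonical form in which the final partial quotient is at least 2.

[-3; 1, 1, 3, 4]

⌊-73/30⌋ = -3, remainder 17
⌊30/17⌋ = 1, remainder 13
⌊17/13⌋ = 1, remainder 4
⌊13/4⌋ = 3, remainder 1
⌊4/1⌋ = 4, remainder 0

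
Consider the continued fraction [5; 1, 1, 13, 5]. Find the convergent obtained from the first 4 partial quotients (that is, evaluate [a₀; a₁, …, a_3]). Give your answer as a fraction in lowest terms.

149/27

Start with 13.
1 + 1/(13/1) = 1 + 1/13 = 14/13
1 + 1/(14/13) = 1 + 13/14 = 27/14
5 + 1/(27/14) = 5 + 14/27 = 149/27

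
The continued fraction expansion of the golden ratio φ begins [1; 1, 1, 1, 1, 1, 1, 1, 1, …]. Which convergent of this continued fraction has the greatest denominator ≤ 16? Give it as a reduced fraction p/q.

21/13

List convergents until the denominator exceeds the bound:
a_0 = 1: 1/1  (≤ bound)
a_1 = 1: 2/1  (≤ bound)
a_2 = 1: 3/2  (≤ bound)
a_3 = 1: 5/3  (≤ bound)
a_4 = 1: 8/5  (≤ bound)
a_5 = 1: 13/8  (≤ bound)
a_6 = 1: 21/13  (≤ bound)
a_7 = 1: 34/21  (> 16, stop)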